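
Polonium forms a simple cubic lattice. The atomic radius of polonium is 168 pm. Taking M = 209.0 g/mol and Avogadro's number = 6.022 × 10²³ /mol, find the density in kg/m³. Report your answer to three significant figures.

In a simple cubic lattice, atoms touch along the cell edge, so a = 2r, giving a = 336.0 pm = 3.360 × 10^-8 cm.
With Z = 1, ρ = Z·M/(N_A·a³) = 1 × 209.0 / (6.022 × 10²³ × 3.793 × 10^-23) = 9.149 g/cm³ = 9150 kg/m³.

9150 kg/m³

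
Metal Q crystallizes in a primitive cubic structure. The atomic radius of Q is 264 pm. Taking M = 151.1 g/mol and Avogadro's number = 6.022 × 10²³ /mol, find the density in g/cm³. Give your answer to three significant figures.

In a simple cubic lattice, atoms touch along the cell edge, so a = 2r, giving a = 528.0 pm = 5.280 × 10^-8 cm.
With Z = 1, ρ = Z·M/(N_A·a³) = 1 × 151.1 / (6.022 × 10²³ × 1.472 × 10^-22) = 1.705 g/cm³.

1.70 g/cm³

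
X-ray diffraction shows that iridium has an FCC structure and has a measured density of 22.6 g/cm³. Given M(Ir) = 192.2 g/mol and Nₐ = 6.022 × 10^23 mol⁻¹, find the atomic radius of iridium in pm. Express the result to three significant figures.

136 pm

For an FCC cell (Z = 4), a³ = Z·M/(N_A·ρ) = 4 × 192.2 / (6.022 × 10²³ × 22.60) = 5.649 × 10^-23 cm³, so a = 3.837 × 10^-8 cm = 383.7 pm.
Atoms touch along the face diagonal, so √2·a = 4r, so r = 0.3536 × a = 136 pm.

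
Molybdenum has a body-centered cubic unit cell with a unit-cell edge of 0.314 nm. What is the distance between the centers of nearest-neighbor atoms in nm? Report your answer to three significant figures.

0.272 nm

In a BCC structure, atoms touch along the body diagonal, so √3·a = 4r; the nearest-neighbor distance equals 2r = 0.8660·a.
d = 0.8660 × 0.314 = 0.272 nm.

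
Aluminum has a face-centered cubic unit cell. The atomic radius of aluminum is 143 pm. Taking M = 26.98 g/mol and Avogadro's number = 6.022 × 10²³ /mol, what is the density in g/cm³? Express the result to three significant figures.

2.71 g/cm³

In an FCC lattice, atoms touch along the face diagonal, so √2·a = 4r, giving a = 404.5 pm = 4.045 × 10^-8 cm.
With Z = 4, ρ = Z·M/(N_A·a³) = 4 × 26.98 / (6.022 × 10²³ × 6.617 × 10^-23) = 2.708 g/cm³.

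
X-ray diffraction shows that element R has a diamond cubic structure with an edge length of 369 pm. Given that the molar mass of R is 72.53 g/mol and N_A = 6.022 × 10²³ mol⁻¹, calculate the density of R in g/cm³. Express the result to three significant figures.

A diamond cubic unit cell contains Z = 8 atoms.
Cell volume: a³ = (369 pm)³ = (3.690 × 10^-8 cm)³ = 5.024 × 10^-23 cm³.
ρ = Z·M/(N_A·a³) = 8 × 72.53 / (6.022 × 10²³ × 5.024 × 10^-23) = 19.18 g/cm³.

19.2 g/cm³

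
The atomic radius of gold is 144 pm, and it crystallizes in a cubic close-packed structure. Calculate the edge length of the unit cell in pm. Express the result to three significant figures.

407 pm

In an FCC lattice, atoms touch along the face diagonal, so √2·a = 4r.
a = 4r/√2 = 4 × 144 / 1.4142 = 407 pm.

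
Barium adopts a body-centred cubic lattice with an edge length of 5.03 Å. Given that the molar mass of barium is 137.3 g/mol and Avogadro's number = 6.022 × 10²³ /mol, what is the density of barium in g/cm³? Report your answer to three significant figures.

3.58 g/cm³

A BCC unit cell contains Z = 2 atoms.
Cell volume: a³ = (5.03 Å)³ = (5.030 × 10^-8 cm)³ = 1.273 × 10^-22 cm³.
ρ = Z·M/(N_A·a³) = 2 × 137.3 / (6.022 × 10²³ × 1.273 × 10^-22) = 3.583 g/cm³.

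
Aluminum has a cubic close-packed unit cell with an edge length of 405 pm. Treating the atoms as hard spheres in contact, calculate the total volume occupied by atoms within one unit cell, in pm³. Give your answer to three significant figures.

4.92 × 10^7 pm³

In an FCC lattice atoms touch along the face diagonal, so √2·a = 4r, so r = 0.3536a = 143.2 pm.
V_atoms = Z × (4/3)πr³ = 4 × (4/3)π × (143.2)³ = 4.92 × 10^7 pm³.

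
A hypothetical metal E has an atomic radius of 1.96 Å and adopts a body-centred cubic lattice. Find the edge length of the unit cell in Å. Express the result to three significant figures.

4.53 Å

In a BCC lattice, atoms touch along the body diagonal, so √3·a = 4r.
a = 4r/√3 = 4 × 1.96 / 1.7321 = 4.53 Å.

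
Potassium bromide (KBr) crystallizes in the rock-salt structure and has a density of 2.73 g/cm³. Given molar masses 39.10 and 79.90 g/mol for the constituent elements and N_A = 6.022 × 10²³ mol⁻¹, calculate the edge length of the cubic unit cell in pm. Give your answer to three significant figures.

M(KBr) = 119.0 g/mol; Z = 4 formula units per cell.
a³ = Z·M/(N_A·ρ) = 4 × 119.0 / (6.022 × 10²³ × 2.73) = 2.895 × 10^-22 cm³, so a = 6.616 × 10^-8 cm = 662 pm.

662 pm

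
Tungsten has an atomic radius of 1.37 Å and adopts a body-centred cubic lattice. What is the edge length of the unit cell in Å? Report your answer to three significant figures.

3.16 Å

In a BCC lattice, atoms touch along the body diagonal, so √3·a = 4r.
a = 4r/√3 = 4 × 1.37 / 1.7321 = 3.16 Å.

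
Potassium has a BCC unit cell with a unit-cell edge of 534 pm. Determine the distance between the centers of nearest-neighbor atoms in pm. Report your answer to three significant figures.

In a BCC structure, atoms touch along the body diagonal, so √3·a = 4r; the nearest-neighbor distance equals 2r = 0.8660·a.
d = 0.8660 × 534 = 462 pm.

462 pm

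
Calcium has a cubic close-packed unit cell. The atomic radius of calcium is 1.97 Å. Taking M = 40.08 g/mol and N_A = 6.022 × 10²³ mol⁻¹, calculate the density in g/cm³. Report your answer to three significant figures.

In an FCC lattice, atoms touch along the face diagonal, so √2·a = 4r, giving a = 5.572 Å = 5.572 × 10^-8 cm.
With Z = 4, ρ = Z·M/(N_A·a³) = 4 × 40.08 / (6.022 × 10²³ × 1.730 × 10^-22) = 1.539 g/cm³.

1.54 g/cm³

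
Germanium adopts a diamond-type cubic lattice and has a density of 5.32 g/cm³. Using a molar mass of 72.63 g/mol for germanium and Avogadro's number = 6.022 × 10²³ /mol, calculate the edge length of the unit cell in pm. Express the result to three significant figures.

566 pm

With Z = 8 atoms per diamond cubic cell, a³ = Z·M/(N_A·ρ) = 8 × 72.63 / (6.022 × 10²³ × 5.320 g/cm³) = 1.814 × 10^-22 cm³.
a = (1.814 × 10^-22)^(1/3) = 5.660 × 10^-8 cm = 566 pm.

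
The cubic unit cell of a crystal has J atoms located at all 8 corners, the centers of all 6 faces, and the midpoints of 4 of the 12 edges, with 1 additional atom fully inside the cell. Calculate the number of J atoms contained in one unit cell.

Corner atoms are shared by 8 cells (1/8 each), face atoms by 2 (1/2 each), edge atoms by 4 (1/4 each), interior atoms are unshared.
Net atoms = 8 × 1/8 + 6 × 1/2 + 4 × 1/4 + 1 = 1 + 3 + 1 + 1 = 6.

6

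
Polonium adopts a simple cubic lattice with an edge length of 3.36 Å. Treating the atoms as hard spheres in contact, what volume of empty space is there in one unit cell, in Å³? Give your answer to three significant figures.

18.1 Å³

In a simple cubic lattice atoms touch along the cell edge, so a = 2r, so r = 0.5000a = 1.680 Å.
V_cell = a³ = 37.93 Å³; V_atoms = 1 × (4/3)πr³ = 19.86 Å³.
Empty space = 37.93 − 19.86 = 18.1 Å³.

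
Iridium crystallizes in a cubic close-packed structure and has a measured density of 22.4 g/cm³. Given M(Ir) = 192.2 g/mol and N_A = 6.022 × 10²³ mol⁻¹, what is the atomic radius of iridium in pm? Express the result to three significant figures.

For an FCC cell (Z = 4), a³ = Z·M/(N_A·ρ) = 4 × 192.2 / (6.022 × 10²³ × 22.40) = 5.699 × 10^-23 cm³, so a = 3.848 × 10^-8 cm = 384.8 pm.
Atoms touch along the face diagonal, so √2·a = 4r, so r = 0.3536 × a = 136 pm.

136 pm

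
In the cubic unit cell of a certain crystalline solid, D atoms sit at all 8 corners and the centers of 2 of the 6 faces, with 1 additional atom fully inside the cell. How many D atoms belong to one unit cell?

3

Corner atoms are shared by 8 cells (1/8 each), face atoms by 2 (1/2 each), interior atoms are unshared.
Net atoms = 8 × 1/8 + 2 × 1/2 + 1 = 1 + 1 + 1 = 3.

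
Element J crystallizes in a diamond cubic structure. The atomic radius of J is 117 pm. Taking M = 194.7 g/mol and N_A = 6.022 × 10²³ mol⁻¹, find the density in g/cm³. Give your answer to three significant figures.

In a diamond cubic lattice, nearest neighbors lie along the body diagonal with √3·a = 8r, giving a = 540.4 pm = 5.404 × 10^-8 cm.
With Z = 8, ρ = Z·M/(N_A·a³) = 8 × 194.7 / (6.022 × 10²³ × 1.578 × 10^-22) = 16.39 g/cm³.

16.4 g/cm³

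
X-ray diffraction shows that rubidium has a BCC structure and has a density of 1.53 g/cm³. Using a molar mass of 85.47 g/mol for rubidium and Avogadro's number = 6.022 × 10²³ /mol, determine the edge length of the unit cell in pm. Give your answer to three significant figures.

570 pm

With Z = 2 atoms per BCC cell, a³ = Z·M/(N_A·ρ) = 2 × 85.47 / (6.022 × 10²³ × 1.530 g/cm³) = 1.855 × 10^-22 cm³.
a = (1.855 × 10^-22)^(1/3) = 5.703 × 10^-8 cm = 570 pm.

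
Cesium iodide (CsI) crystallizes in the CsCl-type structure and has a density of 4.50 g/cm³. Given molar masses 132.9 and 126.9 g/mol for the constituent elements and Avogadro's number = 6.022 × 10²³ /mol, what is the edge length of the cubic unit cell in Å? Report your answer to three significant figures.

4.58 Å

M(CsI) = 259.8 g/mol; Z = 1 formula unit per cell.
a³ = Z·M/(N_A·ρ) = 1 × 259.8 / (6.022 × 10²³ × 4.50) = 9.587 × 10^-23 cm³, so a = 4.577 × 10^-8 cm = 4.58 Å.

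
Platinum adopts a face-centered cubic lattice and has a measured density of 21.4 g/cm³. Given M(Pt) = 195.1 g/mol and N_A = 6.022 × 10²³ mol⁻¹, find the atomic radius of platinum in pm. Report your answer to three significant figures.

For an FCC cell (Z = 4), a³ = Z·M/(N_A·ρ) = 4 × 195.1 / (6.022 × 10²³ × 21.40) = 6.056 × 10^-23 cm³, so a = 3.927 × 10^-8 cm = 392.7 pm.
Atoms touch along the face diagonal, so √2·a = 4r, so r = 0.3536 × a = 139 pm.

139 pm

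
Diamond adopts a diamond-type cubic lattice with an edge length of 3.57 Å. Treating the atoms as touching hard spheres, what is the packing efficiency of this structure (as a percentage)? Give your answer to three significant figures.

In a diamond cubic lattice nearest neighbors lie along the body diagonal with √3·a = 8r, so r = 0.2165a = 0.7729 Å.
Packing fraction = Z·(4/3)πr³ / a³ = 8 × (4/3)π × (0.7729)³ / (3.57)³ = 0.3401 = 34.0%.

34.0%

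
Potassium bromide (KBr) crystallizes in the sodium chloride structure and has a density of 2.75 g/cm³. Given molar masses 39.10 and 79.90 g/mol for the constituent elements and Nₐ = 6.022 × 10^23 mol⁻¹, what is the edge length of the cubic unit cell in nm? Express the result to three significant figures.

M(KBr) = 119.0 g/mol; Z = 4 formula units per cell.
a³ = Z·M/(N_A·ρ) = 4 × 119.0 / (6.022 × 10²³ × 2.75) = 2.874 × 10^-22 cm³, so a = 6.600 × 10^-8 cm = 0.660 nm.

0.660 nm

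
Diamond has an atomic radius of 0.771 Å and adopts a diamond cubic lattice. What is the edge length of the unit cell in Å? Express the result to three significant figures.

In a diamond cubic lattice, nearest neighbors lie along the body diagonal with √3·a = 8r.
a = 8r/√3 = 8 × 0.771 / 1.7321 = 3.56 Å.

3.56 Å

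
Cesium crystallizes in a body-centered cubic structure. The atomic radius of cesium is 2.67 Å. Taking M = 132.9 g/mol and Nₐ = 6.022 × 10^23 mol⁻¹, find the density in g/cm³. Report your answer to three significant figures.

In a BCC lattice, atoms touch along the body diagonal, so √3·a = 4r, giving a = 6.166 Å = 6.166 × 10^-8 cm.
With Z = 2, ρ = Z·M/(N_A·a³) = 2 × 132.9 / (6.022 × 10²³ × 2.344 × 10^-22) = 1.883 g/cm³.

1.88 g/cm³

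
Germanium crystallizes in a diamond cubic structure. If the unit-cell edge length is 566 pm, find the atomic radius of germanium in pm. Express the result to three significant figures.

123 pm

In a diamond cubic lattice, nearest neighbors lie along the body diagonal with √3·a = 8r.
r = √3·a/8 = 1.7321 × 566 / 8 = 123 pm.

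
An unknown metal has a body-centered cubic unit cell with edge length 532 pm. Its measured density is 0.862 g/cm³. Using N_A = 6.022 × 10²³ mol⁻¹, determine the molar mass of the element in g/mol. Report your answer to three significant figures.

39.1 g/mol

A BCC cell has Z = 2 atoms; a = 5.320 × 10^-8 cm.
M = ρ·N_A·a³/Z = 0.862 × 6.022 × 10²³ × 1.506 × 10^-22 / 2 = 39.1 g/mol.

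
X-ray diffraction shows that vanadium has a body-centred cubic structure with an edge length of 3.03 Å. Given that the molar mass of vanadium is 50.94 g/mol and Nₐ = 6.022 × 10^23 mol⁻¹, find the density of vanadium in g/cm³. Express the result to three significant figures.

6.08 g/cm³

A BCC unit cell contains Z = 2 atoms.
Cell volume: a³ = (3.03 Å)³ = (3.030 × 10^-8 cm)³ = 2.782 × 10^-23 cm³.
ρ = Z·M/(N_A·a³) = 2 × 50.94 / (6.022 × 10²³ × 2.782 × 10^-23) = 6.082 g/cm³.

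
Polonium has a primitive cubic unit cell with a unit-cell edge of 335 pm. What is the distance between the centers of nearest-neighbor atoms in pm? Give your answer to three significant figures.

In a simple cubic structure, atoms touch along the cell edge, so a = 2r; the nearest-neighbor distance equals 2r = 1.000·a.
d = 1.000 × 335 = 335 pm.

335 pm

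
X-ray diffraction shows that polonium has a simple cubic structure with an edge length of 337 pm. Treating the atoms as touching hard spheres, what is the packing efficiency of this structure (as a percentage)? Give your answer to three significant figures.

52.4%

In a simple cubic lattice atoms touch along the cell edge, so a = 2r, so r = 0.5000a = 168.5 pm.
Packing fraction = Z·(4/3)πr³ / a³ = 1 × (4/3)π × (168.5)³ / (337)³ = 0.5236 = 52.4%.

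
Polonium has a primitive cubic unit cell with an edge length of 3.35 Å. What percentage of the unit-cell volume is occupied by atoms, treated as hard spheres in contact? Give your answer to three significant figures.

52.4%

In a simple cubic lattice atoms touch along the cell edge, so a = 2r, so r = 0.5000a = 1.675 Å.
Packing fraction = Z·(4/3)πr³ / a³ = 1 × (4/3)π × (1.675)³ / (3.35)³ = 0.5236 = 52.4%.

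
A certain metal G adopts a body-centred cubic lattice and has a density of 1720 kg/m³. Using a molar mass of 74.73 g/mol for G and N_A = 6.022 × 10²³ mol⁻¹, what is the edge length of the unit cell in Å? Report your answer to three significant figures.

5.25 Å

With Z = 2 atoms per BCC cell, a³ = Z·M/(N_A·ρ) = 2 × 74.73 / (6.022 × 10²³ × 1.720 g/cm³) = 1.443 × 10^-22 cm³.
a = (1.443 × 10^-22)^(1/3) = 5.245 × 10^-8 cm = 5.25 Å.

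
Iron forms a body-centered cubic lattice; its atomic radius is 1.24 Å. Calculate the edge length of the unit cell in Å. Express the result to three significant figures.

2.86 Å

In a BCC lattice, atoms touch along the body diagonal, so √3·a = 4r.
a = 4r/√3 = 4 × 1.24 / 1.7321 = 2.86 Å.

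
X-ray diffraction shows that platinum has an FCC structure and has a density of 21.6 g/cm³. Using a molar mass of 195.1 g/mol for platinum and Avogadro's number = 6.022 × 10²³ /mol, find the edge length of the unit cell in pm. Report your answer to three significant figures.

391 pm

With Z = 4 atoms per FCC cell, a³ = Z·M/(N_A·ρ) = 4 × 195.1 / (6.022 × 10²³ × 21.60 g/cm³) = 6.000 × 10^-23 cm³.
a = (6.000 × 10^-23)^(1/3) = 3.915 × 10^-8 cm = 391 pm.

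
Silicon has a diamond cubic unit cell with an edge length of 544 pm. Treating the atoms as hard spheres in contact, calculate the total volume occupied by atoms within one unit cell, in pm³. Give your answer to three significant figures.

In a diamond cubic lattice nearest neighbors lie along the body diagonal with √3·a = 8r, so r = 0.2165a = 117.8 pm.
V_atoms = Z × (4/3)πr³ = 8 × (4/3)π × (117.8)³ = 5.48 × 10^7 pm³.

5.48 × 10^7 pm³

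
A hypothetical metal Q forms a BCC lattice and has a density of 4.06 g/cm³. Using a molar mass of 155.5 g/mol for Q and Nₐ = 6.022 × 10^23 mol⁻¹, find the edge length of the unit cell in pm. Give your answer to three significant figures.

With Z = 2 atoms per BCC cell, a³ = Z·M/(N_A·ρ) = 2 × 155.5 / (6.022 × 10²³ × 4.060 g/cm³) = 1.272 × 10^-22 cm³.
a = (1.272 × 10^-22)^(1/3) = 5.029 × 10^-8 cm = 503 pm.

503 pm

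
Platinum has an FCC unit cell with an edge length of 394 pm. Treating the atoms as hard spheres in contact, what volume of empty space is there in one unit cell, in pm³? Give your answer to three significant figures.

In an FCC lattice atoms touch along the face diagonal, so √2·a = 4r, so r = 0.3536a = 139.3 pm.
V_cell = a³ = 6.116 × 10^7 pm³; V_atoms = 4 × (4/3)πr³ = 4.529 × 10^7 pm³.
Empty space = 6.116 × 10^7 − 4.529 × 10^7 = 1.59 × 10^7 pm³.

1.59 × 10^7 pm³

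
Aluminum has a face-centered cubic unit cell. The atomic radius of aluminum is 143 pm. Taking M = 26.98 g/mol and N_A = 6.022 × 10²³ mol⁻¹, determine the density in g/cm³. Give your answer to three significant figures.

In an FCC lattice, atoms touch along the face diagonal, so √2·a = 4r, giving a = 404.5 pm = 4.045 × 10^-8 cm.
With Z = 4, ρ = Z·M/(N_A·a³) = 4 × 26.98 / (6.022 × 10²³ × 6.617 × 10^-23) = 2.708 g/cm³.

2.71 g/cm³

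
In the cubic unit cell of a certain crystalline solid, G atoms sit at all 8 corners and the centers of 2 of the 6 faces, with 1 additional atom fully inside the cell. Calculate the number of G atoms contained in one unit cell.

Corner atoms are shared by 8 cells (1/8 each), face atoms by 2 (1/2 each), interior atoms are unshared.
Net atoms = 8 × 1/8 + 2 × 1/2 + 1 = 1 + 1 + 1 = 3.

3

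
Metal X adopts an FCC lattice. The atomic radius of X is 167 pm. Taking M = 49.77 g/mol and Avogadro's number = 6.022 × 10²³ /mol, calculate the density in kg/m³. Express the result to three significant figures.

In an FCC lattice, atoms touch along the face diagonal, so √2·a = 4r, giving a = 472.3 pm = 4.723 × 10^-8 cm.
With Z = 4, ρ = Z·M/(N_A·a³) = 4 × 49.77 / (6.022 × 10²³ × 1.054 × 10^-22) = 3.137 g/cm³ = 3140 kg/m³.

3140 kg/m³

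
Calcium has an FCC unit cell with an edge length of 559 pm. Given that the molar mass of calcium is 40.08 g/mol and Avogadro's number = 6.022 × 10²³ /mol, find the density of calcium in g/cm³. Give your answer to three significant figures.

An FCC unit cell contains Z = 4 atoms.
Cell volume: a³ = (559 pm)³ = (5.590 × 10^-8 cm)³ = 1.747 × 10^-22 cm³.
ρ = Z·M/(N_A·a³) = 4 × 40.08 / (6.022 × 10²³ × 1.747 × 10^-22) = 1.524 g/cm³.

1.52 g/cm³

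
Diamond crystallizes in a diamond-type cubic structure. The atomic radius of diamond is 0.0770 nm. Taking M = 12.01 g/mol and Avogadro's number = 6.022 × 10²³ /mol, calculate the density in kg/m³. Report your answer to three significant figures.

In a diamond cubic lattice, nearest neighbors lie along the body diagonal with √3·a = 8r, giving a = 0.3556 nm = 3.556 × 10^-8 cm.
With Z = 8, ρ = Z·M/(N_A·a³) = 8 × 12.01 / (6.022 × 10²³ × 4.498 × 10^-23) = 3.547 g/cm³ = 3550 kg/m³.

3550 kg/m³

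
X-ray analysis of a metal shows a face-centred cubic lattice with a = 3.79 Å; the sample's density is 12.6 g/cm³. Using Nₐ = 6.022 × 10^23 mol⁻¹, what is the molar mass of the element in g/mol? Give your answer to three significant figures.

An FCC cell has Z = 4 atoms; a = 3.790 × 10^-8 cm.
M = ρ·N_A·a³/Z = 12.6 × 6.022 × 10²³ × 5.444 × 10^-23 / 4 = 103 g/mol.

103 g/mol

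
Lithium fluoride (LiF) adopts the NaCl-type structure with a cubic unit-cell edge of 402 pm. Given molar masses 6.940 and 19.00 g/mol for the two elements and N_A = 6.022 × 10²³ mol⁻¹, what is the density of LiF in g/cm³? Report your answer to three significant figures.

2.65 g/cm³

The NaCl-type structure contains Z = 4 formula units per cell; M(LiF) = 6.940 + 19.00 = 25.94 g/mol.
a³ = (4.020 × 10^-8 cm)³ = 6.496 × 10^-23 cm³.
ρ = 4 × 25.94 / (6.022 × 10²³ × 6.496 × 10^-23) = 2.652 g/cm³.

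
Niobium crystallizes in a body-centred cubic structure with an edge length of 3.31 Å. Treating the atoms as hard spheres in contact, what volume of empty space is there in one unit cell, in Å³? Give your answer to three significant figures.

11.6 Å³

In a BCC lattice atoms touch along the body diagonal, so √3·a = 4r, so r = 0.4330a = 1.433 Å.
V_cell = a³ = 36.26 Å³; V_atoms = 2 × (4/3)πr³ = 24.67 Å³.
Empty space = 36.26 − 24.67 = 11.6 Å³.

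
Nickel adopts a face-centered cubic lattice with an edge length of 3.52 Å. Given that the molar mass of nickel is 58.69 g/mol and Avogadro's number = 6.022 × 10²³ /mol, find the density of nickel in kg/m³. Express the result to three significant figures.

8940 kg/m³

An FCC unit cell contains Z = 4 atoms.
Cell volume: a³ = (3.52 Å)³ = (3.520 × 10^-8 cm)³ = 4.361 × 10^-23 cm³.
ρ = Z·M/(N_A·a³) = 4 × 58.69 / (6.022 × 10²³ × 4.361 × 10^-23) = 8.938 g/cm³ = 8940 kg/m³.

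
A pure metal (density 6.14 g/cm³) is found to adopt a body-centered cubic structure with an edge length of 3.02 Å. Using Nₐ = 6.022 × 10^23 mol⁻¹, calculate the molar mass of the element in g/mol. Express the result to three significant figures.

A BCC cell has Z = 2 atoms; a = 3.020 × 10^-8 cm.
M = ρ·N_A·a³/Z = 6.14 × 6.022 × 10²³ × 2.754 × 10^-23 / 2 = 50.9 g/mol.

50.9 g/mol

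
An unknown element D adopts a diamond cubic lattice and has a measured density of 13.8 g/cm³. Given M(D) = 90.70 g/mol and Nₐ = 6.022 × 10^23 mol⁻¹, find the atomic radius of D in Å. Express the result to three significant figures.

0.960 Å

For a diamond cubic cell (Z = 8), a³ = Z·M/(N_A·ρ) = 8 × 90.70 / (6.022 × 10²³ × 13.80) = 8.731 × 10^-23 cm³, so a = 4.436 × 10^-8 cm = 4.436 Å.
Nearest neighbors lie along the body diagonal with √3·a = 8r, so r = 0.2165 × a = 0.960 Å.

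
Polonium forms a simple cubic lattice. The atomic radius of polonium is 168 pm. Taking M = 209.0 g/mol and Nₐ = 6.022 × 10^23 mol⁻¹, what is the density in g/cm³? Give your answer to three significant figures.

In a simple cubic lattice, atoms touch along the cell edge, so a = 2r, giving a = 336.0 pm = 3.360 × 10^-8 cm.
With Z = 1, ρ = Z·M/(N_A·a³) = 1 × 209.0 / (6.022 × 10²³ × 3.793 × 10^-23) = 9.149 g/cm³.

9.15 g/cm³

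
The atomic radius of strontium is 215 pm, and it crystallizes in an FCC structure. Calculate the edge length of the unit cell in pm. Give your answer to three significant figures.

608 pm

In an FCC lattice, atoms touch along the face diagonal, so √2·a = 4r.
a = 4r/√2 = 4 × 215 / 1.4142 = 608 pm.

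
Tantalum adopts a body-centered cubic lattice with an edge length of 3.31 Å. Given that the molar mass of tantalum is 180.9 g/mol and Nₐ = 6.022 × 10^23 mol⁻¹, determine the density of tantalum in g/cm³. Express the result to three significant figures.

A BCC unit cell contains Z = 2 atoms.
Cell volume: a³ = (3.31 Å)³ = (3.310 × 10^-8 cm)³ = 3.626 × 10^-23 cm³.
ρ = Z·M/(N_A·a³) = 2 × 180.9 / (6.022 × 10²³ × 3.626 × 10^-23) = 16.57 g/cm³.

16.6 g/cm³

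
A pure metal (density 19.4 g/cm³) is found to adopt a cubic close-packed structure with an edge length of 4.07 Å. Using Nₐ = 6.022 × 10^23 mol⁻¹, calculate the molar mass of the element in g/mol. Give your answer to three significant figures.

197 g/mol

An FCC cell has Z = 4 atoms; a = 4.070 × 10^-8 cm.
M = ρ·N_A·a³/Z = 19.4 × 6.022 × 10²³ × 6.742 × 10^-23 / 4 = 197 g/mol.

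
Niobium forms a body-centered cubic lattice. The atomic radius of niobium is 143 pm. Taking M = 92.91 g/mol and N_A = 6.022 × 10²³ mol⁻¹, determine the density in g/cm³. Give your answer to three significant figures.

In a BCC lattice, atoms touch along the body diagonal, so √3·a = 4r, giving a = 330.2 pm = 3.302 × 10^-8 cm.
With Z = 2, ρ = Z·M/(N_A·a³) = 2 × 92.91 / (6.022 × 10²³ × 3.602 × 10^-23) = 8.567 g/cm³.

8.57 g/cm³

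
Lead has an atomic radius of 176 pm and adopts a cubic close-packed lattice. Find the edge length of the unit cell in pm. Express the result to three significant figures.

In an FCC lattice, atoms touch along the face diagonal, so √2·a = 4r.
a = 4r/√2 = 4 × 176 / 1.4142 = 498 pm.

498 pm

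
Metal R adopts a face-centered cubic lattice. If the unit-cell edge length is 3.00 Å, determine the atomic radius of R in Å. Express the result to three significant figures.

1.06 Å

In an FCC lattice, atoms touch along the face diagonal, so √2·a = 4r.
r = √2·a/4 = 1.4142 × 3.00 / 4 = 1.06 Å.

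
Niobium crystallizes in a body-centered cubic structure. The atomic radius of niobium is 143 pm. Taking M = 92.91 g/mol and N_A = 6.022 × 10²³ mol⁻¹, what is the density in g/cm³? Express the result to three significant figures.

8.57 g/cm³

In a BCC lattice, atoms touch along the body diagonal, so √3·a = 4r, giving a = 330.2 pm = 3.302 × 10^-8 cm.
With Z = 2, ρ = Z·M/(N_A·a³) = 2 × 92.91 / (6.022 × 10²³ × 3.602 × 10^-23) = 8.567 g/cm³.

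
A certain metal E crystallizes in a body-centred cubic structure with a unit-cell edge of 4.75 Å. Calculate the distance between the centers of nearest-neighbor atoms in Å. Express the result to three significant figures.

4.11 Å

In a BCC structure, atoms touch along the body diagonal, so √3·a = 4r; the nearest-neighbor distance equals 2r = 0.8660·a.
d = 0.8660 × 4.75 = 4.11 Å.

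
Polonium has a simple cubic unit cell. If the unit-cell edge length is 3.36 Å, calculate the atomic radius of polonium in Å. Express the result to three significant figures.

In a simple cubic lattice, atoms touch along the cell edge, so a = 2r.
r = a/2 = 3.36/2 = 1.68 Å.

1.68 Å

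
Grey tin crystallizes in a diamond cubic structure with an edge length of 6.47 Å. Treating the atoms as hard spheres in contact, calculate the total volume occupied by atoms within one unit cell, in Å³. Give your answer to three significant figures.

In a diamond cubic lattice nearest neighbors lie along the body diagonal with √3·a = 8r, so r = 0.2165a = 1.401 Å.
V_atoms = Z × (4/3)πr³ = 8 × (4/3)π × (1.401)³ = 92.1 Å³.

92.1 Å³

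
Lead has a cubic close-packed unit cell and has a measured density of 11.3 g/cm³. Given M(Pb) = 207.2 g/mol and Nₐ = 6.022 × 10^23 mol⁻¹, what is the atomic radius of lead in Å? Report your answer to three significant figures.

For an FCC cell (Z = 4), a³ = Z·M/(N_A·ρ) = 4 × 207.2 / (6.022 × 10²³ × 11.30) = 1.218 × 10^-22 cm³, so a = 4.957 × 10^-8 cm = 4.957 Å.
Atoms touch along the face diagonal, so √2·a = 4r, so r = 0.3536 × a = 1.75 Å.

1.75 Å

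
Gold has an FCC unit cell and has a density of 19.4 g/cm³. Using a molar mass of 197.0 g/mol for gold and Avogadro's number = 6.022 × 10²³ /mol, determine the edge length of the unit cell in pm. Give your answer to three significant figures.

With Z = 4 atoms per FCC cell, a³ = Z·M/(N_A·ρ) = 4 × 197.0 / (6.022 × 10²³ × 19.40 g/cm³) = 6.745 × 10^-23 cm³.
a = (6.745 × 10^-23)^(1/3) = 4.071 × 10^-8 cm = 407 pm.

407 pm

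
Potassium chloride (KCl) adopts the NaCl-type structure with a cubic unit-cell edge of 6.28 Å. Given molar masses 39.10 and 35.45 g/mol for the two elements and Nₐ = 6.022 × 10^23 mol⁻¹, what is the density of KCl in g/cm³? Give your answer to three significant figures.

The NaCl-type structure contains Z = 4 formula units per cell; M(KCl) = 39.10 + 35.45 = 74.55 g/mol.
a³ = (6.280 × 10^-8 cm)³ = 2.477 × 10^-22 cm³.
ρ = 4 × 74.55 / (6.022 × 10²³ × 2.477 × 10^-22) = 1.999 g/cm³.

2.00 g/cm³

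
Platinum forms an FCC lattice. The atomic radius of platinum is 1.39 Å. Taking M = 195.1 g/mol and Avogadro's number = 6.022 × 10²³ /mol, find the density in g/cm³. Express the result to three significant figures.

In an FCC lattice, atoms touch along the face diagonal, so √2·a = 4r, giving a = 3.932 Å = 3.932 × 10^-8 cm.
With Z = 4, ρ = Z·M/(N_A·a³) = 4 × 195.1 / (6.022 × 10²³ × 6.077 × 10^-23) = 21.33 g/cm³.

21.3 g/cm³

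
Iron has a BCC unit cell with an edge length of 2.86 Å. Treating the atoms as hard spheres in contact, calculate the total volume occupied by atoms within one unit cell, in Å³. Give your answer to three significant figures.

In a BCC lattice atoms touch along the body diagonal, so √3·a = 4r, so r = 0.4330a = 1.238 Å.
V_atoms = Z × (4/3)πr³ = 2 × (4/3)π × (1.238)³ = 15.9 Å³.

15.9 Å³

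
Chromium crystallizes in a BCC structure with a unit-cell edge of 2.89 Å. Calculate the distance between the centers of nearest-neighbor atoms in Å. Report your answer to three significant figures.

2.50 Å

In a BCC structure, atoms touch along the body diagonal, so √3·a = 4r; the nearest-neighbor distance equals 2r = 0.8660·a.
d = 0.8660 × 2.89 = 2.50 Å.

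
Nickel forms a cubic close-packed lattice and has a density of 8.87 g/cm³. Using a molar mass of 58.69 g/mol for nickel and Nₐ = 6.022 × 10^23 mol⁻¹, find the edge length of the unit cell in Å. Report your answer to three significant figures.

3.53 Å

With Z = 4 atoms per FCC cell, a³ = Z·M/(N_A·ρ) = 4 × 58.69 / (6.022 × 10²³ × 8.870 g/cm³) = 4.395 × 10^-23 cm³.
a = (4.395 × 10^-23)^(1/3) = 3.529 × 10^-8 cm = 3.53 Å.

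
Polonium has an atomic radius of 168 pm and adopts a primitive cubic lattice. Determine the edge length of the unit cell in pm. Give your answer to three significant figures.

In a simple cubic lattice, atoms touch along the cell edge, so a = 2r.
a = 2r = 2 × 168 = 336 pm.

336 pm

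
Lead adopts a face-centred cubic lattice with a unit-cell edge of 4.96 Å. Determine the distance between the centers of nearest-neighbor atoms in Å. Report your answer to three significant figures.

In an FCC structure, atoms touch along the face diagonal, so √2·a = 4r; the nearest-neighbor distance equals 2r = 0.7071·a.
d = 0.7071 × 4.96 = 3.51 Å.

3.51 Å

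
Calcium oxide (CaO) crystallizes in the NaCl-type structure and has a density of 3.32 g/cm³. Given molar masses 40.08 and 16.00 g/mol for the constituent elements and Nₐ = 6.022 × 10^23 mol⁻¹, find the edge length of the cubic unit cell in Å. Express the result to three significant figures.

4.82 Å

M(CaO) = 56.08 g/mol; Z = 4 formula units per cell.
a³ = Z·M/(N_A·ρ) = 4 × 56.08 / (6.022 × 10²³ × 3.32) = 1.122 × 10^-22 cm³, so a = 4.823 × 10^-8 cm = 4.82 Å.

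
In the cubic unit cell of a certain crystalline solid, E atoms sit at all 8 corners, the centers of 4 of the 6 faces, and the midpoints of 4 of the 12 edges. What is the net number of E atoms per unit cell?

Corner atoms are shared by 8 cells (1/8 each), face atoms by 2 (1/2 each), edge atoms by 4 (1/4 each).
Net atoms = 8 × 1/8 + 4 × 1/2 + 4 × 1/4 = 1 + 2 + 1 = 4.

4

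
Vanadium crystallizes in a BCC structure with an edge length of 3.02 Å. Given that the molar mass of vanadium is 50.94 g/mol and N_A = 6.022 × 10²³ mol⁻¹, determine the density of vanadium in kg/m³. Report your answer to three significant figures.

6140 kg/m³

A BCC unit cell contains Z = 2 atoms.
Cell volume: a³ = (3.02 Å)³ = (3.020 × 10^-8 cm)³ = 2.754 × 10^-23 cm³.
ρ = Z·M/(N_A·a³) = 2 × 50.94 / (6.022 × 10²³ × 2.754 × 10^-23) = 6.142 g/cm³ = 6140 kg/m³.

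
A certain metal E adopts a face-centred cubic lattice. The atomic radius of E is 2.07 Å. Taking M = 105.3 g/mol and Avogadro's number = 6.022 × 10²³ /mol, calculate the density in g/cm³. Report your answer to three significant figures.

In an FCC lattice, atoms touch along the face diagonal, so √2·a = 4r, giving a = 5.855 Å = 5.855 × 10^-8 cm.
With Z = 4, ρ = Z·M/(N_A·a³) = 4 × 105.3 / (6.022 × 10²³ × 2.007 × 10^-22) = 3.485 g/cm³.

3.48 g/cm³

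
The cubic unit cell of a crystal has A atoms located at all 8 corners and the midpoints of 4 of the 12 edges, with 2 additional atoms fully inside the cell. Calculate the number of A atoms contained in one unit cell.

4

Corner atoms are shared by 8 cells (1/8 each), edge atoms by 4 (1/4 each), interior atoms are unshared.
Net atoms = 8 × 1/8 + 4 × 1/4 + 2 = 1 + 1 + 2 = 4.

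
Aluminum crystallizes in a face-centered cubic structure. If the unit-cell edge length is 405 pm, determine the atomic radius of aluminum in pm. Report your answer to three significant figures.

In an FCC lattice, atoms touch along the face diagonal, so √2·a = 4r.
r = √2·a/4 = 1.4142 × 405 / 4 = 143 pm.

143 pm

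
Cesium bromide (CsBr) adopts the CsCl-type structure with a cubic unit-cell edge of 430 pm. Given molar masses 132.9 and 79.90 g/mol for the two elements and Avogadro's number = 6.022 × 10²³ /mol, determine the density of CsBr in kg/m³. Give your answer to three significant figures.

The CsCl-type structure contains Z = 1 formula unit per cell; M(CsBr) = 132.9 + 79.90 = 212.8 g/mol.
a³ = (4.300 × 10^-8 cm)³ = 7.951 × 10^-23 cm³.
ρ = 1 × 212.8 / (6.022 × 10²³ × 7.951 × 10^-23) = 4.445 g/cm³ = 4440 kg/m³.

4440 kg/m³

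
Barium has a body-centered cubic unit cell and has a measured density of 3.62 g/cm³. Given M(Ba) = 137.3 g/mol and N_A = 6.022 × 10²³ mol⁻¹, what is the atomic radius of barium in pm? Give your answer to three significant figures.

217 pm

For a BCC cell (Z = 2), a³ = Z·M/(N_A·ρ) = 2 × 137.3 / (6.022 × 10²³ × 3.620) = 1.260 × 10^-22 cm³, so a = 5.013 × 10^-8 cm = 501.3 pm.
Atoms touch along the body diagonal, so √3·a = 4r, so r = 0.4330 × a = 217 pm.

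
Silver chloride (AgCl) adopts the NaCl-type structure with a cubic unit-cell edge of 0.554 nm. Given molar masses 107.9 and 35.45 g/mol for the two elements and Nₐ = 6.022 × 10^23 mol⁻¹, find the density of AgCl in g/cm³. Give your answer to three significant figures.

5.60 g/cm³

The NaCl-type structure contains Z = 4 formula units per cell; M(AgCl) = 107.9 + 35.45 = 143.35 g/mol.
a³ = (5.540 × 10^-8 cm)³ = 1.700 × 10^-22 cm³.
ρ = 4 × 143.35 / (6.022 × 10²³ × 1.700 × 10^-22) = 5.600 g/cm³.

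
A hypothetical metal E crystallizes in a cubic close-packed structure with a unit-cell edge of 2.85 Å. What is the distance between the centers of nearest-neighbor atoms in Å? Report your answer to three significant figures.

2.02 Å

In an FCC structure, atoms touch along the face diagonal, so √2·a = 4r; the nearest-neighbor distance equals 2r = 0.7071·a.
d = 0.7071 × 2.85 = 2.02 Å.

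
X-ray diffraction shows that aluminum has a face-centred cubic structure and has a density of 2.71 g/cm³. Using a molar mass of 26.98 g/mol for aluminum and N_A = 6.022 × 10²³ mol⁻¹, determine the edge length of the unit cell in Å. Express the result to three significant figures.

4.04 Å

With Z = 4 atoms per FCC cell, a³ = Z·M/(N_A·ρ) = 4 × 26.98 / (6.022 × 10²³ × 2.710 g/cm³) = 6.613 × 10^-23 cm³.
a = (6.613 × 10^-23)^(1/3) = 4.044 × 10^-8 cm = 4.04 Å.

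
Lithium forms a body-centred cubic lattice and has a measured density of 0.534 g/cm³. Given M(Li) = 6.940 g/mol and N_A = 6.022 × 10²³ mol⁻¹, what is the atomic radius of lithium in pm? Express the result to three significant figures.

For a BCC cell (Z = 2), a³ = Z·M/(N_A·ρ) = 2 × 6.940 / (6.022 × 10²³ × 0.5340) = 4.316 × 10^-23 cm³, so a = 3.508 × 10^-8 cm = 350.8 pm.
Atoms touch along the body diagonal, so √3·a = 4r, so r = 0.4330 × a = 152 pm.

152 pm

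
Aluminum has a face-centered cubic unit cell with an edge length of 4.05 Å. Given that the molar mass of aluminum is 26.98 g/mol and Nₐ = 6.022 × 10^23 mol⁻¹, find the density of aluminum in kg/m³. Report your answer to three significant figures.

2700 kg/m³

An FCC unit cell contains Z = 4 atoms.
Cell volume: a³ = (4.05 Å)³ = (4.050 × 10^-8 cm)³ = 6.643 × 10^-23 cm³.
ρ = Z·M/(N_A·a³) = 4 × 26.98 / (6.022 × 10²³ × 6.643 × 10^-23) = 2.698 g/cm³ = 2700 kg/m³.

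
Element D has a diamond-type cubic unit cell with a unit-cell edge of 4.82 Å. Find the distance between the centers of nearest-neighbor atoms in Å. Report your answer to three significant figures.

2.09 Å

In a diamond cubic structure, nearest neighbors lie along the body diagonal with √3·a = 8r; the nearest-neighbor distance equals 2r = 0.4330·a.
d = 0.4330 × 4.82 = 2.09 Å.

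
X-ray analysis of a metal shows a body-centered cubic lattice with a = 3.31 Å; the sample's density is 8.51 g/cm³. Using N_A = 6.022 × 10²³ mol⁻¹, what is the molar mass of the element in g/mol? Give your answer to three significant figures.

A BCC cell has Z = 2 atoms; a = 3.310 × 10^-8 cm.
M = ρ·N_A·a³/Z = 8.51 × 6.022 × 10²³ × 3.626 × 10^-23 / 2 = 92.9 g/mol.

92.9 g/mol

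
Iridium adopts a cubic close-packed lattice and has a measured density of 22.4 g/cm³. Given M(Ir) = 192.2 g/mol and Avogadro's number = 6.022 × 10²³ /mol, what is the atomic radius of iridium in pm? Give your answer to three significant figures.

For an FCC cell (Z = 4), a³ = Z·M/(N_A·ρ) = 4 × 192.2 / (6.022 × 10²³ × 22.40) = 5.699 × 10^-23 cm³, so a = 3.848 × 10^-8 cm = 384.8 pm.
Atoms touch along the face diagonal, so √2·a = 4r, so r = 0.3536 × a = 136 pm.

136 pm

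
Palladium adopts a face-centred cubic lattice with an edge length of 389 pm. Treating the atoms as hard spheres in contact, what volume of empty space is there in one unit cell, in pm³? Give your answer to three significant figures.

In an FCC lattice atoms touch along the face diagonal, so √2·a = 4r, so r = 0.3536a = 137.5 pm.
V_cell = a³ = 5.886 × 10^7 pm³; V_atoms = 4 × (4/3)πr³ = 4.359 × 10^7 pm³.
Empty space = 5.886 × 10^7 − 4.359 × 10^7 = 1.53 × 10^7 pm³.

1.53 × 10^7 pm³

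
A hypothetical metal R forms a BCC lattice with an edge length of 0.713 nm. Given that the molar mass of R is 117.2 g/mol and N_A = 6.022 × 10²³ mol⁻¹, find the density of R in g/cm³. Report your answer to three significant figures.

1.07 g/cm³

A BCC unit cell contains Z = 2 atoms.
Cell volume: a³ = (0.713 nm)³ = (7.130 × 10^-8 cm)³ = 3.625 × 10^-22 cm³.
ρ = Z·M/(N_A·a³) = 2 × 117.2 / (6.022 × 10²³ × 3.625 × 10^-22) = 1.074 g/cm³.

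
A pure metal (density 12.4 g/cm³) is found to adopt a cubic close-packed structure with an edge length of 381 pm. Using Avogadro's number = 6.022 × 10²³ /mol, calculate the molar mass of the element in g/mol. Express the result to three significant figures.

103 g/mol

An FCC cell has Z = 4 atoms; a = 3.810 × 10^-8 cm.
M = ρ·N_A·a³/Z = 12.4 × 6.022 × 10²³ × 5.531 × 10^-23 / 4 = 103 g/mol.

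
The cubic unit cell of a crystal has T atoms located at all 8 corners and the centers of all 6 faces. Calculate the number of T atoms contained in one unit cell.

Corner atoms are shared by 8 cells (1/8 each), face atoms by 2 (1/2 each).
Net atoms = 8 × 1/8 + 6 × 1/2 = 1 + 3 = 4.

4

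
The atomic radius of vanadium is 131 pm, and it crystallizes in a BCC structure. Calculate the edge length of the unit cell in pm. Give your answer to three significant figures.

In a BCC lattice, atoms touch along the body diagonal, so √3·a = 4r.
a = 4r/√3 = 4 × 131 / 1.7321 = 303 pm.

303 pm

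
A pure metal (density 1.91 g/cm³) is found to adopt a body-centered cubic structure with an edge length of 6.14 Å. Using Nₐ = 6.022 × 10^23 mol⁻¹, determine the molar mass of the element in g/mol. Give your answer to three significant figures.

A BCC cell has Z = 2 atoms; a = 6.140 × 10^-8 cm.
M = ρ·N_A·a³/Z = 1.91 × 6.022 × 10²³ × 2.315 × 10^-22 / 2 = 133 g/mol.

133 g/mol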